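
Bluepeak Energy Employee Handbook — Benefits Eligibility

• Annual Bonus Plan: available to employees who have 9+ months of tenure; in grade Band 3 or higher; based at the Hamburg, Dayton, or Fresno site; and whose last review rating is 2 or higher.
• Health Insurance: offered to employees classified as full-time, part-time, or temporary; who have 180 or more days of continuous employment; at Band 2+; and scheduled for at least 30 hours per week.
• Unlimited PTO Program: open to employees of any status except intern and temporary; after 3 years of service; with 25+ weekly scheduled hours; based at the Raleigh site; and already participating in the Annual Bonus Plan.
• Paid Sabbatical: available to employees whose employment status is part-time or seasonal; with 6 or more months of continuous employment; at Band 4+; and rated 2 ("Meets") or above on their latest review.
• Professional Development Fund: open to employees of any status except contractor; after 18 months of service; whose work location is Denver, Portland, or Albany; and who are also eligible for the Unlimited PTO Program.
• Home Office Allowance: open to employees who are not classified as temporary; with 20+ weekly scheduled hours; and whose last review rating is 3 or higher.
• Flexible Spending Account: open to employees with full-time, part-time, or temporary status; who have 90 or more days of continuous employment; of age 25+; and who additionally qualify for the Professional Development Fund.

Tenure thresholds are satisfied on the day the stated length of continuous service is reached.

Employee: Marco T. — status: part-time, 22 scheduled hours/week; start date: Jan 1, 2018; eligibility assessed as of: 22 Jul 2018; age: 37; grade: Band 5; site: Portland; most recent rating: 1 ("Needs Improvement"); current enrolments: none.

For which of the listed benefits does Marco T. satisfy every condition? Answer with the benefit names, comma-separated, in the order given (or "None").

None

Service from Jan 1, 2018 to 22 Jul 2018: 202 days.
Annual Bonus Plan — service 202 days < 9 months (≈270 days) ✗ → not eligible.
Health Insurance — status part-time ✓; service 202 days ≥ 180 days ✓; grade Band 5 ≥ Band 2 ✓; 22 hrs/wk < 30 ✗ → not eligible.
Unlimited PTO Program — status part-time ✓ (not excluded); service 202 days < 3 years (≈1095 days) ✗ → not eligible.
Paid Sabbatical — status part-time ✓; service 202 days ≥ 6 months (≈180 days) ✓; grade Band 5 ≥ Band 4 ✓; rating 1 < 2 ✗ → not eligible.
Professional Development Fund — status part-time ✓ (not excluded); service 202 days < 18 months (≈540 days) ✗ → not eligible.
Home Office Allowance — status part-time ✓ (not excluded); 22 hrs/wk ≥ 20 ✓; rating 1 < 3 ✗ → not eligible.
Flexible Spending Account — status part-time ✓; service 202 days ≥ 90 days ✓; age 37 ≥ 25 ✓; not eligible for Professional Development Fund ✗ → not eligible.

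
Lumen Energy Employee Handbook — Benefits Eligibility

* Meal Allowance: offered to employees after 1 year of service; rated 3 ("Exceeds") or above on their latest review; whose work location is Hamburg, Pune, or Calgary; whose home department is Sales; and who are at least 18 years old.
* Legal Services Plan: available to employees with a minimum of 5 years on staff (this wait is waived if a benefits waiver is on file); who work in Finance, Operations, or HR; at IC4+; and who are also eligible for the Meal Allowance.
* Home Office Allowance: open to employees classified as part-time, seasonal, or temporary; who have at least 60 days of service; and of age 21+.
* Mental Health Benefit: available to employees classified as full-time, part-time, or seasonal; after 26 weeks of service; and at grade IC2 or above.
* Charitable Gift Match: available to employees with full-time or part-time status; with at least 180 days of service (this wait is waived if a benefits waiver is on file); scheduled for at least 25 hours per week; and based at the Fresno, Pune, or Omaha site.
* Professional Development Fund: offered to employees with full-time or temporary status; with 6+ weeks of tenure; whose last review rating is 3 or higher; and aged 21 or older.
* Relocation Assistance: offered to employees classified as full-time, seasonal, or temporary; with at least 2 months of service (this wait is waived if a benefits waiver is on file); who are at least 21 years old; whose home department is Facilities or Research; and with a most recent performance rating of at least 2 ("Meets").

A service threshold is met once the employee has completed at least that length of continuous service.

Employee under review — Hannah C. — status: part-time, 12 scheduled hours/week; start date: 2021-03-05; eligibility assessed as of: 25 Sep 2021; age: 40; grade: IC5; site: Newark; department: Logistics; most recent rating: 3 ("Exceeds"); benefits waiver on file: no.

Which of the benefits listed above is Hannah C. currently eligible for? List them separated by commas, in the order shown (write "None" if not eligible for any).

Home Office Allowance, Mental Health Benefit

Service from 2021-03-05 to 25 Sep 2021: 204 days.
Meal Allowance — service 204 days < 1 year (≈365 days) ✗ → not eligible.
Legal Services Plan — no waiver, service 204 days < 5 years (≈1825 days) ✗ → not eligible.
Home Office Allowance — status part-time ✓; service 204 days ≥ 60 days ✓; age 40 ≥ 21 ✓ → eligible.
Mental Health Benefit — status part-time ✓; service 204 days ≥ 26 weeks (≈182 days) ✓; grade IC5 ≥ IC2 ✓ → eligible.
Charitable Gift Match — status part-time ✓; no waiver, service 204 days ≥ 180 days ✓; 12 hrs/wk < 25 ✗ → not eligible.
Professional Development Fund — status part-time ✗ (requires full-time or temporary) → not eligible.
Relocation Assistance — status part-time ✗ (requires full-time, seasonal, or temporary) → not eligible.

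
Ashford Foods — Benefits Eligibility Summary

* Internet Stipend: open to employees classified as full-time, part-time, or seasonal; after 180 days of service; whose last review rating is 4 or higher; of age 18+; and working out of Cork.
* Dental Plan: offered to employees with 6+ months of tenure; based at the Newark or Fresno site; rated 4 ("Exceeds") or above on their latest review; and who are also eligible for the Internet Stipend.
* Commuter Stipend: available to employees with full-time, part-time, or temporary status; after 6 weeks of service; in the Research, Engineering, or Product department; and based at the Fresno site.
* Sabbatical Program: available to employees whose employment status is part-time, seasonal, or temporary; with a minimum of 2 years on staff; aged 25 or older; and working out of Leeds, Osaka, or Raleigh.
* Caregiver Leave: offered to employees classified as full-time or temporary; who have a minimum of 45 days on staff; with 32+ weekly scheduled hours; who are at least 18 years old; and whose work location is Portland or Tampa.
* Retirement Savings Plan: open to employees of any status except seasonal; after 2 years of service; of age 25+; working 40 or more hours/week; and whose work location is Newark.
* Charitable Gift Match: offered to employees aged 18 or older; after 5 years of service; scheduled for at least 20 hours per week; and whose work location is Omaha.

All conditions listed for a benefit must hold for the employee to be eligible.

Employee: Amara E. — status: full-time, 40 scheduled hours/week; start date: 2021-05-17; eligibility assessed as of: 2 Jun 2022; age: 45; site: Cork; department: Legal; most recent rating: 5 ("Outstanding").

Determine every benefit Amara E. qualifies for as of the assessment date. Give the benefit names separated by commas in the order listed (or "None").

Service from 2021-05-17 to 2 Jun 2022: 381 days.
Internet Stipend — status full-time ✓; service 381 days ≥ 180 days ✓; rating 5 ≥ 4 ✓; age 45 ≥ 18 ✓; site Cork ✓ → eligible.
Dental Plan — service 381 days ≥ 6 months (≈180 days) ✓; site Cork ✗ (not Newark or Fresno) → not eligible.
Commuter Stipend — status full-time ✓; service 381 days ≥ 6 weeks (≈42 days) ✓; dept Legal ✗ → not eligible.
Sabbatical Program — status full-time ✗ (requires part-time, seasonal, or temporary) → not eligible.
Caregiver Leave — status full-time ✓; service 381 days ≥ 45 days ✓; 40 hrs/wk ≥ 32 ✓; age 45 ≥ 18 ✓; site Cork ✗ (not Portland or Tampa) → not eligible.
Retirement Savings Plan — status full-time ✓ (not excluded); service 381 days < 2 years (≈730 days) ✗ → not eligible.
Charitable Gift Match — age 45 ≥ 18 ✓; service 381 days < 5 years (≈1825 days) ✗ → not eligible.

Internet Stipend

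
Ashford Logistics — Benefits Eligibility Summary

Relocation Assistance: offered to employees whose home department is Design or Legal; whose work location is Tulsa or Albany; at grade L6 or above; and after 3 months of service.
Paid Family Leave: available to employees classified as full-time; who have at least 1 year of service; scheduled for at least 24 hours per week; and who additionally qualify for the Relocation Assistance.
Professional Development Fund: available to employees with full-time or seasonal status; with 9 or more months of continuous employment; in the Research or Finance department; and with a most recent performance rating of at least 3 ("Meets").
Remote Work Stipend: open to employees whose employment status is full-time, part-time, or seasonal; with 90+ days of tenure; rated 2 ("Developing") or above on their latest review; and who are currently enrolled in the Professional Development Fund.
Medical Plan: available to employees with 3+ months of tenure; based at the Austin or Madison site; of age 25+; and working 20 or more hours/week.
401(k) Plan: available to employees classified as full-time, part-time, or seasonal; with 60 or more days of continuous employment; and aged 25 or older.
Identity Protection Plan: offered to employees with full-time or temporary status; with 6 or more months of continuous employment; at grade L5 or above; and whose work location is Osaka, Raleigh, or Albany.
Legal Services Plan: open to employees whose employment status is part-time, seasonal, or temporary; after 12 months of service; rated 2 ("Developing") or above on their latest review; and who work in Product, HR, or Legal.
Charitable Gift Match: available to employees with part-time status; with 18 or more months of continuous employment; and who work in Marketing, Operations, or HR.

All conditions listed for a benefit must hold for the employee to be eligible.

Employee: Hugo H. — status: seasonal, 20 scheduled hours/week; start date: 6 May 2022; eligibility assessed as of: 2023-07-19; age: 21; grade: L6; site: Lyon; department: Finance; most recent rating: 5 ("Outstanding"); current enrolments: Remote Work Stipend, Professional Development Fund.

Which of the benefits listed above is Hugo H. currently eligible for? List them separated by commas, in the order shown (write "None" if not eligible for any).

Service from 6 May 2022 to 2023-07-19: 439 days.
Relocation Assistance — dept Finance ✗ → not eligible.
Paid Family Leave — status seasonal ✗ (requires full-time) → not eligible.
Professional Development Fund — status seasonal ✓; service 439 days ≥ 9 months (≈270 days) ✓; dept Finance ✓; rating 5 ≥ 3 ✓ → eligible.
Remote Work Stipend — status seasonal ✓; service 439 days ≥ 90 days ✓; rating 5 ≥ 2 ✓; enrolled in Professional Development Fund ✓ → eligible.
Medical Plan — service 439 days ≥ 3 months (≈90 days) ✓; site Lyon ✗ (not Austin or Madison) → not eligible.
401(k) Plan — status seasonal ✓; service 439 days ≥ 60 days ✓; age 21 < 25 ✗ → not eligible.
Identity Protection Plan — status seasonal ✗ (requires full-time or temporary) → not eligible.
Legal Services Plan — status seasonal ✓; service 439 days ≥ 12 months (≈360 days) ✓; rating 5 ≥ 2 ✓; dept Finance ✗ → not eligible.
Charitable Gift Match — status seasonal ✗ (requires part-time) → not eligible.

Professional Development Fund, Remote Work Stipend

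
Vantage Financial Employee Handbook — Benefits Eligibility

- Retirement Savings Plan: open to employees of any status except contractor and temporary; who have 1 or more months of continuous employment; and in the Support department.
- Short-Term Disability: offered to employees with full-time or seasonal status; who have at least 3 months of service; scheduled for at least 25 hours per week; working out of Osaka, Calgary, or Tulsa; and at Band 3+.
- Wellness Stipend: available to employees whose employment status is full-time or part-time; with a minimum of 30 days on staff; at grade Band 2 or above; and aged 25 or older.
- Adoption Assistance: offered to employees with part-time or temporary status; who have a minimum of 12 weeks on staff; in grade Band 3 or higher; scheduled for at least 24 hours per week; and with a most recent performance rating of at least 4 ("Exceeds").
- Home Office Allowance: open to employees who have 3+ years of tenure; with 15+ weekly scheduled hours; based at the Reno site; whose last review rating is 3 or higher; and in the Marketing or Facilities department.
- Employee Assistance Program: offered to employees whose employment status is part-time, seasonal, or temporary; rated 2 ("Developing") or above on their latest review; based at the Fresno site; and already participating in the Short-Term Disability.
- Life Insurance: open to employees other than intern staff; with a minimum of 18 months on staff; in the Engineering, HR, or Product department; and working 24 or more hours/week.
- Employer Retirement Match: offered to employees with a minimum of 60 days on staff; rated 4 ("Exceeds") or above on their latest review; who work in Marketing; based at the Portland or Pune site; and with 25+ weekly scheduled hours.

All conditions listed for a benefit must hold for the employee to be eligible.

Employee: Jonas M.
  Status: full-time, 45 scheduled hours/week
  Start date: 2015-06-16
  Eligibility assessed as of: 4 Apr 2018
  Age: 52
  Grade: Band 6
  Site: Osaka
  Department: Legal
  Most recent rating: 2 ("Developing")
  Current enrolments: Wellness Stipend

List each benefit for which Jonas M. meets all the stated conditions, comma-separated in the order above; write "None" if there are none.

Short-Term Disability, Wellness Stipend

Service from 2015-06-16 to 4 Apr 2018: 1023 days.
Retirement Savings Plan — status full-time ✓ (not excluded); service 1023 days ≥ 1 month (≈30 days) ✓; dept Legal ✗ → not eligible.
Short-Term Disability — status full-time ✓; service 1023 days ≥ 3 months (≈90 days) ✓; 45 hrs/wk ≥ 25 ✓; site Osaka ✓; grade Band 6 ≥ Band 3 ✓ → eligible.
Wellness Stipend — status full-time ✓; service 1023 days ≥ 30 days ✓; grade Band 6 ≥ Band 2 ✓; age 52 ≥ 25 ✓ → eligible.
Adoption Assistance — status full-time ✗ (requires part-time or temporary) → not eligible.
Home Office Allowance — service 1023 days < 3 years (≈1095 days) ✗ → not eligible.
Employee Assistance Program — status full-time ✗ (requires part-time, seasonal, or temporary) → not eligible.
Life Insurance — status full-time ✓ (not excluded); service 1023 days ≥ 18 months (≈540 days) ✓; dept Legal ✗ → not eligible.
Employer Retirement Match — service 1023 days ≥ 60 days ✓; rating 2 < 4 ✗ → not eligible.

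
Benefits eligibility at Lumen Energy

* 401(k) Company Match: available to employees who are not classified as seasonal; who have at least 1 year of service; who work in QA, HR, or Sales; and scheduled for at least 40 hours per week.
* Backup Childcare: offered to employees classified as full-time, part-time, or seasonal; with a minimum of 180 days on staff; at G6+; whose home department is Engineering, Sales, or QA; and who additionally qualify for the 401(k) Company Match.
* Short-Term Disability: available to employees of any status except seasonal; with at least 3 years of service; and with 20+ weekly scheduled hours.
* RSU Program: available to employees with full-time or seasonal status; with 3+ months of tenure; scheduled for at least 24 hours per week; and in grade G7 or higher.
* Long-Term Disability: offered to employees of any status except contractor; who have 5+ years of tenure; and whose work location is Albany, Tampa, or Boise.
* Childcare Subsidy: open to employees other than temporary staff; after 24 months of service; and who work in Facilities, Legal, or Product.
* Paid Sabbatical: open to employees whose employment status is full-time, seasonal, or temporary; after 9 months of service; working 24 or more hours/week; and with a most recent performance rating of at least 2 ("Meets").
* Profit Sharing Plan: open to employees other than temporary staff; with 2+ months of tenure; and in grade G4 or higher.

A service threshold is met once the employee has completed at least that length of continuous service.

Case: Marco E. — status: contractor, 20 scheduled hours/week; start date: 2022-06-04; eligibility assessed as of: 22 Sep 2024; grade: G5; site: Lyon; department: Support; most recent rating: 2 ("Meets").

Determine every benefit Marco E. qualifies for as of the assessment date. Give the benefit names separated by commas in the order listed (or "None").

Service from 2022-06-04 to 22 Sep 2024: 841 days.
401(k) Company Match — status contractor ✓ (not excluded); service 841 days ≥ 1 year (≈365 days) ✓; dept Support ✗ → not eligible.
Backup Childcare — status contractor ✗ (requires full-time, part-time, or seasonal) → not eligible.
Short-Term Disability — status contractor ✓ (not excluded); service 841 days < 3 years (≈1095 days) ✗ → not eligible.
RSU Program — status contractor ✗ (requires full-time or seasonal) → not eligible.
Long-Term Disability — status contractor ✗ (excluded) → not eligible.
Childcare Subsidy — status contractor ✓ (not excluded); service 841 days ≥ 24 months (≈720 days) ✓; dept Support ✗ → not eligible.
Paid Sabbatical — status contractor ✗ (requires full-time, seasonal, or temporary) → not eligible.
Profit Sharing Plan — status contractor ✓ (not excluded); service 841 days ≥ 2 months (≈60 days) ✓; grade G5 ≥ G4 ✓ → eligible.

Profit Sharing Plan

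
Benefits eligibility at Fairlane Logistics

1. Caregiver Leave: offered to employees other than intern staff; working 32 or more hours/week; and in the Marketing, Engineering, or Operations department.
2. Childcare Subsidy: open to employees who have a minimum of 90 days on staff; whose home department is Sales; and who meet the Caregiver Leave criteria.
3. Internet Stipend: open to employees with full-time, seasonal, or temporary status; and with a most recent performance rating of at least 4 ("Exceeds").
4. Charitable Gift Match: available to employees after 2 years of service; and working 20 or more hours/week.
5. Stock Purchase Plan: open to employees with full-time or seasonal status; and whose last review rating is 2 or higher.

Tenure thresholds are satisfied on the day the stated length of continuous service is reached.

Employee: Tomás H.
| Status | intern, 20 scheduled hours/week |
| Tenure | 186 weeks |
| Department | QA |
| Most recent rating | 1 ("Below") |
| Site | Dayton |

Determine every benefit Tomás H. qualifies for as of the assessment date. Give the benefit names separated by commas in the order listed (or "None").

Charitable Gift Match

Caregiver Leave — status intern ✗ (excluded) → not eligible.
Childcare Subsidy — service 186 weeks ≥ 90 days ✓; dept QA ✗ → not eligible.
Internet Stipend — status intern ✗ (requires full-time, seasonal, or temporary) → not eligible.
Charitable Gift Match — service 186 weeks ≥ 2 years (≈730 days) ✓; 20 hrs/wk ≥ 20 ✓ → eligible.
Stock Purchase Plan — status intern ✗ (requires full-time or seasonal) → not eligible.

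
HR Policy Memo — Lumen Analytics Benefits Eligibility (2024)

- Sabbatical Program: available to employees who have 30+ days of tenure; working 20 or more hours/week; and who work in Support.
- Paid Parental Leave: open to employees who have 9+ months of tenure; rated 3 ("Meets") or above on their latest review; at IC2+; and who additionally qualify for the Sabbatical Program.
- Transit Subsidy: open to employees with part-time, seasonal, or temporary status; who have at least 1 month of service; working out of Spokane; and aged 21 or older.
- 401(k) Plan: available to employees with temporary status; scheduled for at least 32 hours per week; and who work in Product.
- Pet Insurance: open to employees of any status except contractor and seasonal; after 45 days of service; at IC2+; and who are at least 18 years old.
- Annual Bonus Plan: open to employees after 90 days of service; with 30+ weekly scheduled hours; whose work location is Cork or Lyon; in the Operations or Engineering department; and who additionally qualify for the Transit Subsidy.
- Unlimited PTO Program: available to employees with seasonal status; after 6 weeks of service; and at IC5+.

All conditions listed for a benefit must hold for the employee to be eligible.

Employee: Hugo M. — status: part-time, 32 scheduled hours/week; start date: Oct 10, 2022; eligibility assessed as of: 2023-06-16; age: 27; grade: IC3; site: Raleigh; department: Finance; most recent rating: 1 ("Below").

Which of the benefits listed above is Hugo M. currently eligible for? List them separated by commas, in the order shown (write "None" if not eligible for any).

Pet Insurance

Service from Oct 10, 2022 to 2023-06-16: 249 days.
Sabbatical Program — service 249 days ≥ 30 days ✓; 32 hrs/wk ≥ 20 ✓; dept Finance ✗ → not eligible.
Paid Parental Leave — service 249 days < 9 months (≈270 days) ✗ → not eligible.
Transit Subsidy — status part-time ✓; service 249 days ≥ 1 month (≈30 days) ✓; site Raleigh ✗ (not Spokane) → not eligible.
401(k) Plan — status part-time ✗ (requires temporary) → not eligible.
Pet Insurance — status part-time ✓ (not excluded); service 249 days ≥ 45 days ✓; grade IC3 ≥ IC2 ✓; age 27 ≥ 18 ✓ → eligible.
Annual Bonus Plan — service 249 days ≥ 90 days ✓; 32 hrs/wk ≥ 30 ✓; site Raleigh ✗ (not Cork or Lyon) → not eligible.
Unlimited PTO Program — status part-time ✗ (requires seasonal) → not eligible.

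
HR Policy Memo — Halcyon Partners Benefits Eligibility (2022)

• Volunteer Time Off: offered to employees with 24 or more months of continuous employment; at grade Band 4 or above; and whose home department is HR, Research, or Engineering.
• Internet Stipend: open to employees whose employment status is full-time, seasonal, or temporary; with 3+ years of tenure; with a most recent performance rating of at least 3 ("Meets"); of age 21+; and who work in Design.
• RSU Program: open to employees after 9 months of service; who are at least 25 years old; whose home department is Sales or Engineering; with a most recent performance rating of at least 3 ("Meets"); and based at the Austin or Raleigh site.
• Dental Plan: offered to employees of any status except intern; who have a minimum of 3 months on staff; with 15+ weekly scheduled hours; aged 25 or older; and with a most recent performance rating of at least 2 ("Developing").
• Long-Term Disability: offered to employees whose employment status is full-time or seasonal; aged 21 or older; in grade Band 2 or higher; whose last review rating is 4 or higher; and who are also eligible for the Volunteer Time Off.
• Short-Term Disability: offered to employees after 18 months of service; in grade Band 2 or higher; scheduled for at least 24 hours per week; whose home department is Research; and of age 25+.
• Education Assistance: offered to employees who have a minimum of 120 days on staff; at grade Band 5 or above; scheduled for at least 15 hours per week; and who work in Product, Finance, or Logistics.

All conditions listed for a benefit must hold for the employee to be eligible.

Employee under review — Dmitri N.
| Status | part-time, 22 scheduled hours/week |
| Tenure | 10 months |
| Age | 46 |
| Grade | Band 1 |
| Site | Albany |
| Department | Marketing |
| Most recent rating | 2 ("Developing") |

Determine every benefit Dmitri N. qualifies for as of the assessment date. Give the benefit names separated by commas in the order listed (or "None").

Volunteer Time Off — service 10 months < 24 months ✗ → not eligible.
Internet Stipend — status part-time ✗ (requires full-time, seasonal, or temporary) → not eligible.
RSU Program — service 10 months ≥ 9 months ✓; age 46 ≥ 25 ✓; dept Marketing ✗ → not eligible.
Dental Plan — status part-time ✓ (not excluded); service 10 months ≥ 3 months ✓; 22 hrs/wk ≥ 15 ✓; age 46 ≥ 25 ✓; rating 2 ≥ 2 ✓ → eligible.
Long-Term Disability — status part-time ✗ (requires full-time or seasonal) → not eligible.
Short-Term Disability — service 10 months < 18 months ✗ → not eligible.
Education Assistance — service 10 months ≥ 120 days ✓; grade Band 1 < Band 5 ✗ → not eligible.

Dental Plan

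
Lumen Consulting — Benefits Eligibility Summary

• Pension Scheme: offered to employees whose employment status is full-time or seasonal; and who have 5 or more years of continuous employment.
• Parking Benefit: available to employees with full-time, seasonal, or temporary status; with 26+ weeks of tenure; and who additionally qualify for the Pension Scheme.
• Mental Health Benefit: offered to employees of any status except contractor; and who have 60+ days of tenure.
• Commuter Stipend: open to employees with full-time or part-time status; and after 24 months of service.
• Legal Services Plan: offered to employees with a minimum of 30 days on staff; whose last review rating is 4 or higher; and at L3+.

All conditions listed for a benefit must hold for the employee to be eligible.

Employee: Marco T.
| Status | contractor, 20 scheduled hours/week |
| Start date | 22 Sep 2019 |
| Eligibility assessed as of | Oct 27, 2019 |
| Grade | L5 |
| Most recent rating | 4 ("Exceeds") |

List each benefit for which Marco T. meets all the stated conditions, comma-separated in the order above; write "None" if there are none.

Legal Services Plan

Service from 22 Sep 2019 to Oct 27, 2019: 35 days.
Pension Scheme — status contractor ✗ (requires full-time or seasonal) → not eligible.
Parking Benefit — status contractor ✗ (requires full-time, seasonal, or temporary) → not eligible.
Mental Health Benefit — status contractor ✗ (excluded) → not eligible.
Commuter Stipend — status contractor ✗ (requires full-time or part-time) → not eligible.
Legal Services Plan — service 35 days ≥ 30 days ✓; rating 4 ≥ 4 ✓; grade L5 ≥ L3 ✓ → eligible.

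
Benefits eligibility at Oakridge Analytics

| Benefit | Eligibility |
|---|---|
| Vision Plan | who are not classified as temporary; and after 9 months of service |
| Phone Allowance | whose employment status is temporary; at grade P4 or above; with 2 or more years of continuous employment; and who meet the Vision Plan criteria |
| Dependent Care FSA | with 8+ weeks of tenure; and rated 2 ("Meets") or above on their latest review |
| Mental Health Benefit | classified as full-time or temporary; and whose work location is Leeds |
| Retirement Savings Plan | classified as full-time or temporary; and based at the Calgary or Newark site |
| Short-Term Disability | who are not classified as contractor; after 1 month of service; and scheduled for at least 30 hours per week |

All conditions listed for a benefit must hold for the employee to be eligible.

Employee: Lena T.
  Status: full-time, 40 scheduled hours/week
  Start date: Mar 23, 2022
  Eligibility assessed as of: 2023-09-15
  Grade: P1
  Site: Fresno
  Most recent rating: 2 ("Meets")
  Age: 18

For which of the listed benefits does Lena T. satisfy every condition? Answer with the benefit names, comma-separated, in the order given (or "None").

Service from Mar 23, 2022 to 2023-09-15: 541 days.
Vision Plan — status full-time ✓ (not excluded); service 541 days ≥ 9 months (≈270 days) ✓ → eligible.
Phone Allowance — status full-time ✗ (requires temporary) → not eligible.
Dependent Care FSA — service 541 days ≥ 8 weeks (≈56 days) ✓; rating 2 ≥ 2 ✓ → eligible.
Mental Health Benefit — status full-time ✓; site Fresno ✗ (not Leeds) → not eligible.
Retirement Savings Plan — status full-time ✓; site Fresno ✗ (not Calgary or Newark) → not eligible.
Short-Term Disability — status full-time ✓ (not excluded); service 541 days ≥ 1 month (≈30 days) ✓; 40 hrs/wk ≥ 30 ✓ → eligible.

Vision Plan, Dependent Care FSA, Short-Term Disability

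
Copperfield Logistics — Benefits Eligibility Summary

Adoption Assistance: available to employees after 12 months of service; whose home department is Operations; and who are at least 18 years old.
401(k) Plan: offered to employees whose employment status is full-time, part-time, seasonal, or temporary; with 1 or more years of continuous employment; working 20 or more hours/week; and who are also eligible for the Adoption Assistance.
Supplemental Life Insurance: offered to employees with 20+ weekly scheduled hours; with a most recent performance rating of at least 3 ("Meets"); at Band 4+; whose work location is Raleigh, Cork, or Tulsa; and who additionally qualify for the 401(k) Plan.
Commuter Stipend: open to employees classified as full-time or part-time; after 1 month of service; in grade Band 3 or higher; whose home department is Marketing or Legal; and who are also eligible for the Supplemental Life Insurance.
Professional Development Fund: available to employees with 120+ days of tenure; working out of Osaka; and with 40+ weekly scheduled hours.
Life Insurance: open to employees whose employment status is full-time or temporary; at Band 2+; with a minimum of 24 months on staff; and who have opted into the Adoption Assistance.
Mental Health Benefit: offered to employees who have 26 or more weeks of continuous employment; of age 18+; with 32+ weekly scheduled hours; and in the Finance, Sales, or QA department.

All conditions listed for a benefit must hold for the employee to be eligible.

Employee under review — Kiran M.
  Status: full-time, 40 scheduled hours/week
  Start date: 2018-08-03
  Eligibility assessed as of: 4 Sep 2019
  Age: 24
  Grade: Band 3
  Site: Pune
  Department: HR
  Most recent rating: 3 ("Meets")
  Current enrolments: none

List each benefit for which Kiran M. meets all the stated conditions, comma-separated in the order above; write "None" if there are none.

None

Service from 2018-08-03 to 4 Sep 2019: 397 days.
Adoption Assistance — service 397 days ≥ 12 months (≈360 days) ✓; dept HR ✗ → not eligible.
401(k) Plan — status full-time ✓; service 397 days ≥ 1 year (≈365 days) ✓; 40 hrs/wk ≥ 20 ✓; not eligible for Adoption Assistance ✗ → not eligible.
Supplemental Life Insurance — 40 hrs/wk ≥ 20 ✓; rating 3 ≥ 3 ✓; grade Band 3 < Band 4 ✗ → not eligible.
Commuter Stipend — status full-time ✓; service 397 days ≥ 1 month (≈30 days) ✓; grade Band 3 ≥ Band 3 ✓; dept HR ✗ → not eligible.
Professional Development Fund — service 397 days ≥ 120 days ✓; site Pune ✗ (not Osaka) → not eligible.
Life Insurance — status full-time ✓; grade Band 3 ≥ Band 2 ✓; service 397 days < 24 months (≈720 days) ✗ → not eligible.
Mental Health Benefit — service 397 days ≥ 26 weeks (≈182 days) ✓; age 24 ≥ 18 ✓; 40 hrs/wk ≥ 32 ✓; dept HR ✗ → not eligible.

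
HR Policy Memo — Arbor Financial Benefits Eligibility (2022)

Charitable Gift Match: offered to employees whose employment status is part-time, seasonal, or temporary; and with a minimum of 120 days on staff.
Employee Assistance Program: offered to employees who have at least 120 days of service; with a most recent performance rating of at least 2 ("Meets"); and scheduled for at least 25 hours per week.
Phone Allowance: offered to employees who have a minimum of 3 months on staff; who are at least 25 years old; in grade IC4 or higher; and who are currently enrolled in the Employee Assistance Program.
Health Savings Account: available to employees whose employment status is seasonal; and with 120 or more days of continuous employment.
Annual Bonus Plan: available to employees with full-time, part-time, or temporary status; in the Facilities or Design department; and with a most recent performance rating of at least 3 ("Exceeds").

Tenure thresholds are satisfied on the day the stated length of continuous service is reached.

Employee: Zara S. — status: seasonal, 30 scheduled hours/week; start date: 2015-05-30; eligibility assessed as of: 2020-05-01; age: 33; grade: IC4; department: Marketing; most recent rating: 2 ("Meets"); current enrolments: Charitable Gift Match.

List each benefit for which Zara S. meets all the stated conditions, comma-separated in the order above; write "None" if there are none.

Service from 2015-05-30 to 2020-05-01: 1798 days.
Charitable Gift Match — status seasonal ✓; service 1798 days ≥ 120 days ✓ → eligible.
Employee Assistance Program — service 1798 days ≥ 120 days ✓; rating 2 ≥ 2 ✓; 30 hrs/wk ≥ 25 ✓ → eligible.
Phone Allowance — service 1798 days ≥ 3 months (≈90 days) ✓; age 33 ≥ 25 ✓; grade IC4 ≥ IC4 ✓; not enrolled in Employee Assistance Program ✗ → not eligible.
Health Savings Account — status seasonal ✓; service 1798 days ≥ 120 days ✓ → eligible.
Annual Bonus Plan — status seasonal ✗ (requires full-time, part-time, or temporary) → not eligible.

Charitable Gift Match, Employee Assistance Program, Health Savings Account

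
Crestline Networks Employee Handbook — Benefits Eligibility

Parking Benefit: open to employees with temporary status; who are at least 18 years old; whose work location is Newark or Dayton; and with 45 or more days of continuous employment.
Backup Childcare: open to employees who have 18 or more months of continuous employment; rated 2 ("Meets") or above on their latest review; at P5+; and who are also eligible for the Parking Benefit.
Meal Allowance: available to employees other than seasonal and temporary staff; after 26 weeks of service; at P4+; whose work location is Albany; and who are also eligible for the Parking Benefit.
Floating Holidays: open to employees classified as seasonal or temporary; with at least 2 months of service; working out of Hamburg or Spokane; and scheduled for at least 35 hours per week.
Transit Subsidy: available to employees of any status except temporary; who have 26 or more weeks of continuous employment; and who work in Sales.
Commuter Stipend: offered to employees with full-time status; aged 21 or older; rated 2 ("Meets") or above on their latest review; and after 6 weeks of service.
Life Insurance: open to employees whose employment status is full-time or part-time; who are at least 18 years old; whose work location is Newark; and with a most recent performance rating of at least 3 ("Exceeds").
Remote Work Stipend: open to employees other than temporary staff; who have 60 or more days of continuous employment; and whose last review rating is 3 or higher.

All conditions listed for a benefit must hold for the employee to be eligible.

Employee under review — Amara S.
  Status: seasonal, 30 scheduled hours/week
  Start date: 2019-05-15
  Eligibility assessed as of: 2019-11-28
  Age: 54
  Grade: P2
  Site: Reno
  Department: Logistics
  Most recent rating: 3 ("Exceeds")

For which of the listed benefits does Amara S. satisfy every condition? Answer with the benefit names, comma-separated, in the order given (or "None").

Remote Work Stipend

Service from 2019-05-15 to 2019-11-28: 197 days.
Parking Benefit — status seasonal ✗ (requires temporary) → not eligible.
Backup Childcare — service 197 days < 18 months (≈540 days) ✗ → not eligible.
Meal Allowance — status seasonal ✗ (excluded) → not eligible.
Floating Holidays — status seasonal ✓; service 197 days ≥ 2 months (≈60 days) ✓; site Reno ✗ (not Hamburg or Spokane) → not eligible.
Transit Subsidy — status seasonal ✓ (not excluded); service 197 days ≥ 26 weeks (≈182 days) ✓; dept Logistics ✗ → not eligible.
Commuter Stipend — status seasonal ✗ (requires full-time) → not eligible.
Life Insurance — status seasonal ✗ (requires full-time or part-time) → not eligible.
Remote Work Stipend — status seasonal ✓ (not excluded); service 197 days ≥ 60 days ✓; rating 3 ≥ 3 ✓ → eligible.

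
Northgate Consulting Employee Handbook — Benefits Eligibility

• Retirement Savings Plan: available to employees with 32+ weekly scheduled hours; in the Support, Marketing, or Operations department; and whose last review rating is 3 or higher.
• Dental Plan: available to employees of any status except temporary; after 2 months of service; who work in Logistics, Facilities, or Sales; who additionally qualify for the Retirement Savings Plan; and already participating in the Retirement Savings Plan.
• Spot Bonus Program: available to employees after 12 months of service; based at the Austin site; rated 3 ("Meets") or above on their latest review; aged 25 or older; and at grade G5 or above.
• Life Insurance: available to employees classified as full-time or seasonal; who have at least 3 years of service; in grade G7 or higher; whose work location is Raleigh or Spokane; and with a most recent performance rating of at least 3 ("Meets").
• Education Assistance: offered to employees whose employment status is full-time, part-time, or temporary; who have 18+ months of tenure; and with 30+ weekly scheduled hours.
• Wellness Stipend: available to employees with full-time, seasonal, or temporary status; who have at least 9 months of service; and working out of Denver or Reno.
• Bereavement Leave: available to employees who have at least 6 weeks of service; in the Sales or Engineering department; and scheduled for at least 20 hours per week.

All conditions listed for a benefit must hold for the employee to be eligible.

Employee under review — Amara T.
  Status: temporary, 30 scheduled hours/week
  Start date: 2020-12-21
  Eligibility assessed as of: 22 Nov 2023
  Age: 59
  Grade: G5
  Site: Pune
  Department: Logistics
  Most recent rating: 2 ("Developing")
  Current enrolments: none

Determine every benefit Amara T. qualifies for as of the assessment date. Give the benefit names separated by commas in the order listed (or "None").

Education Assistance

Service from 2020-12-21 to 22 Nov 2023: 1066 days.
Retirement Savings Plan — 30 hrs/wk < 32 ✗ → not eligible.
Dental Plan — status temporary ✗ (excluded) → not eligible.
Spot Bonus Program — service 1066 days ≥ 12 months (≈360 days) ✓; site Pune ✗ (not Austin) → not eligible.
Life Insurance — status temporary ✗ (requires full-time or seasonal) → not eligible.
Education Assistance — status temporary ✓; service 1066 days ≥ 18 months (≈540 days) ✓; 30 hrs/wk ≥ 30 ✓ → eligible.
Wellness Stipend — status temporary ✓; service 1066 days ≥ 9 months (≈270 days) ✓; site Pune ✗ (not Denver or Reno) → not eligible.
Bereavement Leave — service 1066 days ≥ 6 weeks (≈42 days) ✓; dept Logistics ✗ → not eligible.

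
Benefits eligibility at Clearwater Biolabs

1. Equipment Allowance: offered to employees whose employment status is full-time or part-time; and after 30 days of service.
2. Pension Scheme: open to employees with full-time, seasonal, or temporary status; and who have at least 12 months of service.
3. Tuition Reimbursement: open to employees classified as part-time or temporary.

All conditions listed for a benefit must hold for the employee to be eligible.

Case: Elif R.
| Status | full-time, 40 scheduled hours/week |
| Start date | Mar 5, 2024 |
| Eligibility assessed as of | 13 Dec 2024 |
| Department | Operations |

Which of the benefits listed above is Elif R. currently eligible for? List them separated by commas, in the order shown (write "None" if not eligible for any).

Service from Mar 5, 2024 to 13 Dec 2024: 283 days.
Equipment Allowance — status full-time ✓; service 283 days ≥ 30 days ✓ → eligible.
Pension Scheme — status full-time ✓; service 283 days < 12 months (≈360 days) ✗ → not eligible.
Tuition Reimbursement — status full-time ✗ (requires part-time or temporary) → not eligible.

Equipment Allowance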